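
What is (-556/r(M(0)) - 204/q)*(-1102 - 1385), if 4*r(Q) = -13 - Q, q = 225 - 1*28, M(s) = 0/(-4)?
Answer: -1083028812/2561 ≈ -4.2289e+5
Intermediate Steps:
M(s) = 0 (M(s) = 0*(-¼) = 0)
q = 197 (q = 225 - 28 = 197)
r(Q) = -13/4 - Q/4 (r(Q) = (-13 - Q)/4 = -13/4 - Q/4)
(-556/r(M(0)) - 204/q)*(-1102 - 1385) = (-556/(-13/4 - ¼*0) - 204/197)*(-1102 - 1385) = (-556/(-13/4 + 0) - 204*1/197)*(-2487) = (-556/(-13/4) - 204/197)*(-2487) = (-556*(-4/13) - 204/197)*(-2487) = (2224/13 - 204/197)*(-2487) = (435476/2561)*(-2487) = -1083028812/2561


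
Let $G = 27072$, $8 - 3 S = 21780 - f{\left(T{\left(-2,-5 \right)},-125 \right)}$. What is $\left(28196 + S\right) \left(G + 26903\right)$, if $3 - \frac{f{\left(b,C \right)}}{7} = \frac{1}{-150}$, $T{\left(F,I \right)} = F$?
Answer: $\frac{20349777563}{18} \approx 1.1305 \cdot 10^{9}$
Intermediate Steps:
$f{\left(b,C \right)} = \frac{3157}{150}$ ($f{\left(b,C \right)} = 21 - \frac{7}{-150} = 21 - - \frac{7}{150} = 21 + \frac{7}{150} = \frac{3157}{150}$)
$S = - \frac{3262643}{450}$ ($S = \frac{8}{3} - \frac{21780 - \frac{3157}{150}}{3} = \frac{8}{3} - \frac{3263843}{450} = - \frac{3262643}{450} \approx -7250.3$)
$\left(28196 + S\right) \left(G + 26903\right) = \left(28196 - \frac{3262643}{450}\right) \left(27072 + 26903\right) = \frac{9425557}{450} \cdot 53975 = \frac{20349777563}{18}$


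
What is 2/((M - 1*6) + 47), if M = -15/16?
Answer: 32/641 ≈ 0.049922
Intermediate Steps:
M = -15/16 (M = -15*1/16 = -15/16 ≈ -0.93750)
2/((M - 1*6) + 47) = 2/((-15/16 - 1*6) + 47) = 2/((-15/16 - 6) + 47) = 2/(-111/16 + 47) = 2/(641/16) = 2*(16/641) = 32/641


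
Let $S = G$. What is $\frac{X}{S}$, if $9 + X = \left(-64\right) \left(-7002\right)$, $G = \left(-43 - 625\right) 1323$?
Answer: $- \frac{2371}{4676} \approx -0.50706$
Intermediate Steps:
$G = -883764$ ($G = \left(-668\right) 1323 = -883764$)
$S = -883764$
$X = 448119$ ($X = -9 - -448128 = -9 + 448128 = 448119$)
$\frac{X}{S} = \frac{448119}{-883764} = 448119 \left(- \frac{1}{883764}\right) = - \frac{2371}{4676}$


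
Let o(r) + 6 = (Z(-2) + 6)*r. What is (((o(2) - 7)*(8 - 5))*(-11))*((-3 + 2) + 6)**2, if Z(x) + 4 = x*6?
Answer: 27225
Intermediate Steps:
Z(x) = -4 + 6*x (Z(x) = -4 + x*6 = -4 + 6*x)
o(r) = -6 - 10*r (o(r) = -6 + ((-4 + 6*(-2)) + 6)*r = -6 + ((-4 - 12) + 6)*r = -6 + (-16 + 6)*r = -6 - 10*r)
(((o(2) - 7)*(8 - 5))*(-11))*((-3 + 2) + 6)**2 = ((((-6 - 10*2) - 7)*(8 - 5))*(-11))*((-3 + 2) + 6)**2 = ((((-6 - 20) - 7)*3)*(-11))*(-1 + 6)**2 = (((-26 - 7)*3)*(-11))*5**2 = (-33*3*(-11))*25 = -99*(-11)*25 = 1089*25 = 27225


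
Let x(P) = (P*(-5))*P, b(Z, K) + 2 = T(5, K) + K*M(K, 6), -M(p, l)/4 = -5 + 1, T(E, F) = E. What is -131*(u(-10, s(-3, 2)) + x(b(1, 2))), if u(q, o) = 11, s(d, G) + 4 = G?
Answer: 800934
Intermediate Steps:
s(d, G) = -4 + G
M(p, l) = 16 (M(p, l) = -4*(-5 + 1) = -4*(-4) = 16)
b(Z, K) = 3 + 16*K (b(Z, K) = -2 + (5 + K*16) = -2 + (5 + 16*K) = 3 + 16*K)
x(P) = -5*P² (x(P) = (-5*P)*P = -5*P²)
-131*(u(-10, s(-3, 2)) + x(b(1, 2))) = -131*(11 - 5*(3 + 16*2)²) = -131*(11 - 5*(3 + 32)²) = -131*(11 - 5*35²) = -131*(11 - 5*1225) = -131*(11 - 6125) = -131*(-6114) = 800934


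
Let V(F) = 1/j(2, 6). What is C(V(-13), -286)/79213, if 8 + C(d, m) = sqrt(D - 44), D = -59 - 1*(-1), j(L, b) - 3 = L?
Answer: -8/79213 + I*sqrt(102)/79213 ≈ -0.00010099 + 0.0001275*I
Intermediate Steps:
j(L, b) = 3 + L
D = -58 (D = -59 + 1 = -58)
V(F) = 1/5 (V(F) = 1/(3 + 2) = 1/5)
C(d, m) = -8 + I*sqrt(102) (C(d, m) = -8 + sqrt(-58 - 44) = -8 + sqrt(-102) = -8 + I*sqrt(102))
C(V(-13), -286)/79213 = (-8 + I*sqrt(102))/79213 = (-8 + I*sqrt(102))*(1/79213) = -8/79213 + I*sqrt(102)/79213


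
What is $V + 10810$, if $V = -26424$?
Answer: $-15614$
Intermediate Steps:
$V + 10810 = -26424 + 10810 = -15614$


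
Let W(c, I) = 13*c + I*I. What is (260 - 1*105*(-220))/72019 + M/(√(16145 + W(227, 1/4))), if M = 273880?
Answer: 23360/72019 + 1095520*√305537/305537 ≈ 1982.3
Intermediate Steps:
W(c, I) = I² + 13*c (W(c, I) = 13*c + I² = I² + 13*c)
(260 - 1*105*(-220))/72019 + M/(√(16145 + W(227, 1/4))) = (260 - 1*105*(-220))/72019 + 273880/(√(16145 + ((1/4)² + 13*227))) = (260 - 105*(-220))*(1/72019) + 273880/(√(16145 + ((¼)² + 2951))) = (260 + 23100)*(1/72019) + 273880/(√(16145 + (1/16 + 2951))) = 23360*(1/72019) + 273880/(√(16145 + 47217/16)) = 23360/72019 + 273880/(√(305537/16)) = 23360/72019 + 273880/((√305537/4)) = 23360/72019 + 273880*(4*√305537/305537) = 23360/72019 + 1095520*√305537/305537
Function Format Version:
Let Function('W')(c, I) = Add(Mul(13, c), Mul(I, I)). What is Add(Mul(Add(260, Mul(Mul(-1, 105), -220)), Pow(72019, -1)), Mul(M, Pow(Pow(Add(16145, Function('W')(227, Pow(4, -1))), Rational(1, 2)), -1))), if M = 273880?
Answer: Add(Rational(23360, 72019), Mul(Rational(1095520, 305537), Pow(305537, Rational(1, 2)))) ≈ 1982.3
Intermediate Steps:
Function('W')(c, I) = Add(Pow(I, 2), Mul(13, c)) (Function('W')(c, I) = Add(Mul(13, c), Pow(I, 2)) = Add(Pow(I, 2), Mul(13, c)))
Add(Mul(Add(260, Mul(Mul(-1, 105), -220)), Pow(72019, -1)), Mul(M, Pow(Pow(Add(16145, Function('W')(227, Pow(4, -1))), Rational(1, 2)), -1))) = Add(Mul(Add(260, Mul(Mul(-1, 105), -220)), Pow(72019, -1)), Mul(273880, Pow(Pow(Add(16145, Add(Pow(Pow(4, -1), 2), Mul(13, 227))), Rational(1, 2)), -1))) = Add(Mul(Add(260, Mul(-105, -220)), Rational(1, 72019)), Mul(273880, Pow(Pow(Add(16145, Add(Pow(Rational(1, 4), 2), 2951)), Rational(1, 2)), -1))) = Add(Mul(Add(260, 23100), Rational(1, 72019)), Mul(273880, Pow(Pow(Add(16145, Add(Rational(1, 16), 2951)), Rational(1, 2)), -1))) = Add(Mul(23360, Rational(1, 72019)), Mul(273880, Pow(Pow(Add(16145, Rational(47217, 16)), Rational(1, 2)), -1))) = Add(Rational(23360, 72019), Mul(273880, Pow(Pow(Rational(305537, 16), Rational(1, 2)), -1))) = Add(Rational(23360, 72019), Mul(273880, Pow(Mul(Rational(1, 4), Pow(305537, Rational(1, 2))), -1))) = Add(Rational(23360, 72019), Mul(273880, Mul(Rational(4, 305537), Pow(305537, Rational(1, 2))))) = Add(Rational(23360, 72019), Mul(Rational(1095520, 305537), Pow(305537, Rational(1, 2))))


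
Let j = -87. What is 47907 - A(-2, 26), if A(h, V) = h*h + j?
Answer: 47990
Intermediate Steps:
A(h, V) = -87 + h² (A(h, V) = h*h - 87 = h² - 87 = -87 + h²)
47907 - A(-2, 26) = 47907 - (-87 + (-2)²) = 47907 - (-87 + 4) = 47907 - 1*(-83) = 47907 + 83 = 47990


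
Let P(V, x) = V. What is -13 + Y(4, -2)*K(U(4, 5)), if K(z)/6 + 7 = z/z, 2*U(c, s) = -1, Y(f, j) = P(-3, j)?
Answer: 95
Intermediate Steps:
Y(f, j) = -3
U(c, s) = -½ (U(c, s) = (½)*(-1) = -½)
K(z) = -36 (K(z) = -42 + 6*(z/z) = -42 + 6*1 = -42 + 6 = -36)
-13 + Y(4, -2)*K(U(4, 5)) = -13 - 3*(-36) = -13 + 108 = 95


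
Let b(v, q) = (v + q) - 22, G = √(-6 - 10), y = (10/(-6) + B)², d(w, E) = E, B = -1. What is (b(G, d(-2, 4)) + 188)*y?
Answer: 10880/9 + 256*I/9 ≈ 1208.9 + 28.444*I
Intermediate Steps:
y = 64/9 (y = (10/(-6) - 1)² = (10*(-⅙) - 1)² = (-5/3 - 1)² = (-8/3)² = 64/9 ≈ 7.1111)
G = 4*I (G = √(-16) = 4*I ≈ 4.0*I)
b(v, q) = -22 + q + v (b(v, q) = (q + v) - 22 = -22 + q + v)
(b(G, d(-2, 4)) + 188)*y = ((-22 + 4 + 4*I) + 188)*(64/9) = ((-18 + 4*I) + 188)*(64/9) = (170 + 4*I)*(64/9) = 10880/9 + 256*I/9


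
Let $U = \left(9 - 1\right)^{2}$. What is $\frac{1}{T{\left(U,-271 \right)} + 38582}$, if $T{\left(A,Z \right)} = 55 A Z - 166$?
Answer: $- \frac{1}{915504} \approx -1.0923 \cdot 10^{-6}$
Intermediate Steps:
$U = 64$ ($U = 8^{2} = 64$)
$T{\left(A,Z \right)} = -166 + 55 A Z$ ($T{\left(A,Z \right)} = 55 A Z - 166 = -166 + 55 A Z$)
$\frac{1}{T{\left(U,-271 \right)} + 38582} = \frac{1}{\left(-166 + 55 \cdot 64 \left(-271\right)\right) + 38582} = \frac{1}{\left(-166 - 953920\right) + 38582} = \frac{1}{-954086 + 38582} = \frac{1}{-915504} = - \frac{1}{915504}$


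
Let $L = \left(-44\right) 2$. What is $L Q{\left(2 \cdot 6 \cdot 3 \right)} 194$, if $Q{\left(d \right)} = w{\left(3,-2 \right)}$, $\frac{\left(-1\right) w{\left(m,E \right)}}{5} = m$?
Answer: $256080$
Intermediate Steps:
$w{\left(m,E \right)} = - 5 m$
$L = -88$
$Q{\left(d \right)} = -15$ ($Q{\left(d \right)} = \left(-5\right) 3 = -15$)
$L Q{\left(2 \cdot 6 \cdot 3 \right)} 194 = \left(-88\right) \left(-15\right) 194 = 1320 \cdot 194 = 256080$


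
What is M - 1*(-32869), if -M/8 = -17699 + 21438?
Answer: 2957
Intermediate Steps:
M = -29912 (M = -8*(-17699 + 21438) = -8*3739 = -29912)
M - 1*(-32869) = -29912 - 1*(-32869) = -29912 + 32869 = 2957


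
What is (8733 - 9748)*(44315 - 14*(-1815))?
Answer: -70770875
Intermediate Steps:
(8733 - 9748)*(44315 - 14*(-1815)) = -1015*(44315 + 25410) = -1015*69725 = -70770875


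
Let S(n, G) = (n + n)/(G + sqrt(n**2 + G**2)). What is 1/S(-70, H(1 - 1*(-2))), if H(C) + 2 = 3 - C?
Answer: 1/70 - sqrt(1226)/70 ≈ -0.48592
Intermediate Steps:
H(C) = 1 - C (H(C) = -2 + (3 - C) = 1 - C)
S(n, G) = 2*n/(G + sqrt(G**2 + n**2)) (S(n, G) = (2*n)/(G + sqrt(G**2 + n**2)) = 2*n/(G + sqrt(G**2 + n**2)))
1/S(-70, H(1 - 1*(-2))) = 1/(2*(-70)/((1 - (1 - 1*(-2))) + sqrt((1 - (1 - 1*(-2)))**2 + (-70)**2))) = 1/(2*(-70)/((1 - (1 + 2)) + sqrt((1 - (1 + 2))**2 + 4900))) = 1/(2*(-70)/((1 - 1*3) + sqrt((1 - 1*3)**2 + 4900))) = 1/(2*(-70)/((1 - 3) + sqrt((1 - 3)**2 + 4900))) = 1/(2*(-70)/(-2 + sqrt((-2)**2 + 4900))) = 1/(2*(-70)/(-2 + sqrt(4 + 4900))) = 1/(2*(-70)/(-2 + sqrt(4904))) = 1/(2*(-70)/(-2 + 2*sqrt(1226))) = 1/(-140/(-2 + 2*sqrt(1226))) = 1/70 - sqrt(1226)/70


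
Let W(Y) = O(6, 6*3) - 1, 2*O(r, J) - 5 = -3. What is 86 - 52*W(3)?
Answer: 86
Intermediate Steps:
O(r, J) = 1 (O(r, J) = 5/2 + (½)*(-3) = 5/2 - 3/2 = 1)
W(Y) = 0 (W(Y) = 1 - 1 = 0)
86 - 52*W(3) = 86 - 52*0 = 86 + 0 = 86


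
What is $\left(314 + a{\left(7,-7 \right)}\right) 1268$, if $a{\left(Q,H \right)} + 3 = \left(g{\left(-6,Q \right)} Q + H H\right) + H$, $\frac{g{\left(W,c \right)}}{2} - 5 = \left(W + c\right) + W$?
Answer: $447604$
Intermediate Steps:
$g{\left(W,c \right)} = 10 + 2 c + 4 W$ ($g{\left(W,c \right)} = 10 + 2 \left(\left(W + c\right) + W\right) = 10 + 2 \left(c + 2 W\right) = 10 + \left(2 c + 4 W\right) = 10 + 2 c + 4 W$)
$a{\left(Q,H \right)} = -3 + H + H^{2} + Q \left(-14 + 2 Q\right)$ ($a{\left(Q,H \right)} = -3 + \left(\left(\left(10 + 2 Q + 4 \left(-6\right)\right) Q + H H\right) + H\right) = -3 + \left(\left(\left(10 + 2 Q - 24\right) Q + H^{2}\right) + H\right) = -3 + \left(\left(\left(-14 + 2 Q\right) Q + H^{2}\right) + H\right) = -3 + \left(\left(Q \left(-14 + 2 Q\right) + H^{2}\right) + H\right) = -3 + \left(\left(H^{2} + Q \left(-14 + 2 Q\right)\right) + H\right) = -3 + \left(H + H^{2} + Q \left(-14 + 2 Q\right)\right) = -3 + H + H^{2} + Q \left(-14 + 2 Q\right)$)
$\left(314 + a{\left(7,-7 \right)}\right) 1268 = \left(314 + \left(-3 - 7 + \left(-7\right)^{2} + 2 \cdot 7 \left(-7 + 7\right)\right)\right) 1268 = \left(314 + \left(-3 - 7 + 49 + 2 \cdot 7 \cdot 0\right)\right) 1268 = \left(314 + \left(-3 - 7 + 49 + 0\right)\right) 1268 = \left(314 + 39\right) 1268 = 353 \cdot 1268 = 447604$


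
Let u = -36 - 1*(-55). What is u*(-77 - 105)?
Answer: -3458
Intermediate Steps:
u = 19 (u = -36 + 55 = 19)
u*(-77 - 105) = 19*(-77 - 105) = 19*(-182) = -3458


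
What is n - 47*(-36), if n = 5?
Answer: 1697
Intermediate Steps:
n - 47*(-36) = 5 - 47*(-36) = 5 + 1692 = 1697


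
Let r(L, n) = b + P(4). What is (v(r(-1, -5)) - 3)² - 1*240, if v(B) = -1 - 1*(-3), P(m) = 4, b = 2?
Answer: -239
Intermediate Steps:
r(L, n) = 6 (r(L, n) = 2 + 4 = 6)
v(B) = 2 (v(B) = -1 + 3 = 2)
(v(r(-1, -5)) - 3)² - 1*240 = (2 - 3)² - 1*240 = (-1)² - 240 = 1 - 240 = -239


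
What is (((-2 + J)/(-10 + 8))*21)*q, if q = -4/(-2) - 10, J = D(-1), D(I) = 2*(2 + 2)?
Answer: 504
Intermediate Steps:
D(I) = 8 (D(I) = 2*4 = 8)
J = 8
q = -8 (q = -4*(-½) - 10 = 2 - 10 = -8)
(((-2 + J)/(-10 + 8))*21)*q = (((-2 + 8)/(-10 + 8))*21)*(-8) = ((6/(-2))*21)*(-8) = ((6*(-½))*21)*(-8) = -3*21*(-8) = -63*(-8) = 504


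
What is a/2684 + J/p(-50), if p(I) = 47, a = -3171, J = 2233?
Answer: 5844335/126148 ≈ 46.329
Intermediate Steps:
a/2684 + J/p(-50) = -3171/2684 + 2233/47 = 5844335/126148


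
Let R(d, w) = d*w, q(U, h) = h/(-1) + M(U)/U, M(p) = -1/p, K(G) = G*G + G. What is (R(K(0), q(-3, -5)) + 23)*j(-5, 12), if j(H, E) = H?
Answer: -115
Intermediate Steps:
K(G) = G + G² (K(G) = G² + G = G + G²)
q(U, h) = -h - 1/U² (q(U, h) = h/(-1) + (-1/U)/U = h*(-1) - 1/U² = -h - 1/U²)
(R(K(0), q(-3, -5)) + 23)*j(-5, 12) = ((0*(1 + 0))*(-1*(-5) - 1/(-3)²) + 23)*(-5) = ((0*1)*(5 - 1*⅑) + 23)*(-5) = (0*(5 - ⅑) + 23)*(-5) = (0*(44/9) + 23)*(-5) = (0 + 23)*(-5) = 23*(-5) = -115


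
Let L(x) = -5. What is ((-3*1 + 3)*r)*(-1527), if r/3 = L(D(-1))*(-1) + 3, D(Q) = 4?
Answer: 0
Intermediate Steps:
r = 24 (r = 3*(-5*(-1) + 3) = 3*(5 + 3) = 3*8 = 24)
((-3*1 + 3)*r)*(-1527) = ((-3*1 + 3)*24)*(-1527) = ((-3 + 3)*24)*(-1527) = (0*24)*(-1527) = 0*(-1527) = 0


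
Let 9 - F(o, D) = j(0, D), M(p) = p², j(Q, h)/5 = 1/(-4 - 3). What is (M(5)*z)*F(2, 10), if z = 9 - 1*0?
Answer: 15300/7 ≈ 2185.7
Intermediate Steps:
j(Q, h) = -5/7 (j(Q, h) = 5/(-4 - 3) = 5/(-7) = 5*(-⅐) = -5/7)
F(o, D) = 68/7 (F(o, D) = 9 - 1*(-5/7) = 9 + 5/7 = 68/7)
z = 9 (z = 9 + 0 = 9)
(M(5)*z)*F(2, 10) = (5²*9)*(68/7) = (25*9)*(68/7) = 225*(68/7) = 15300/7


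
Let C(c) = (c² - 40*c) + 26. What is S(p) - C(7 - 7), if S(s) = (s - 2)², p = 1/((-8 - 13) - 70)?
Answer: -181817/8281 ≈ -21.956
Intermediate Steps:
p = -1/91 (p = 1/(-21 - 70) = 1/(-91) = -1/91 ≈ -0.010989)
C(c) = 26 + c² - 40*c
S(s) = (-2 + s)²
S(p) - C(7 - 7) = (-2 - 1/91)² - (26 + (7 - 7)² - 40*(7 - 7)) = (-183/91)² - (26 + 0² - 40*0) = 33489/8281 - (26 + 0 + 0) = 33489/8281 - 1*26 = 33489/8281 - 26 = -181817/8281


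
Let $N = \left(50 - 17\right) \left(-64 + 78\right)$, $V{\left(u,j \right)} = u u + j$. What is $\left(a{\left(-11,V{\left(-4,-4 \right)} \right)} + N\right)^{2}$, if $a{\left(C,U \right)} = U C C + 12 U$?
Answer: $4235364$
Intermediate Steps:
$V{\left(u,j \right)} = j + u^{2}$ ($V{\left(u,j \right)} = u^{2} + j = j + u^{2}$)
$N = 462$ ($N = 33 \cdot 14 = 462$)
$a{\left(C,U \right)} = 12 U + U C^{2}$ ($a{\left(C,U \right)} = C U C + 12 U = U C^{2} + 12 U = 12 U + U C^{2}$)
$\left(a{\left(-11,V{\left(-4,-4 \right)} \right)} + N\right)^{2} = \left(\left(-4 + \left(-4\right)^{2}\right) \left(12 + \left(-11\right)^{2}\right) + 462\right)^{2} = \left(\left(-4 + 16\right) \left(12 + 121\right) + 462\right)^{2} = \left(12 \cdot 133 + 462\right)^{2} = \left(1596 + 462\right)^{2} = 2058^{2} = 4235364$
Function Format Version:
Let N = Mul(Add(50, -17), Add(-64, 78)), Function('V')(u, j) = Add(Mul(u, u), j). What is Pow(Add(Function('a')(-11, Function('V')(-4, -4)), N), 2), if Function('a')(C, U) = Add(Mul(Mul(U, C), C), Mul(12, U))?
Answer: 4235364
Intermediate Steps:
Function('V')(u, j) = Add(j, Pow(u, 2)) (Function('V')(u, j) = Add(Pow(u, 2), j) = Add(j, Pow(u, 2)))
N = 462 (N = Mul(33, 14) = 462)
Function('a')(C, U) = Add(Mul(12, U), Mul(U, Pow(C, 2))) (Function('a')(C, U) = Add(Mul(Mul(C, U), C), Mul(12, U)) = Add(Mul(U, Pow(C, 2)), Mul(12, U)) = Add(Mul(12, U), Mul(U, Pow(C, 2))))
Pow(Add(Function('a')(-11, Function('V')(-4, -4)), N), 2) = Pow(Add(Mul(Add(-4, Pow(-4, 2)), Add(12, Pow(-11, 2))), 462), 2) = Pow(Add(Mul(Add(-4, 16), Add(12, 121)), 462), 2) = Pow(Add(Mul(12, 133), 462), 2) = Pow(Add(1596, 462), 2) = Pow(2058, 2) = 4235364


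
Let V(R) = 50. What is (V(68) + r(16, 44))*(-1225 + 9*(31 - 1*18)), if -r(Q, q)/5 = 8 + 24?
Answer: 121880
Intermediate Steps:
r(Q, q) = -160 (r(Q, q) = -5*(8 + 24) = -5*32 = -160)
(V(68) + r(16, 44))*(-1225 + 9*(31 - 1*18)) = (50 - 160)*(-1225 + 9*(31 - 1*18)) = -110*(-1225 + 9*(31 - 18)) = -110*(-1225 + 9*13) = -110*(-1225 + 117) = -110*(-1108) = 121880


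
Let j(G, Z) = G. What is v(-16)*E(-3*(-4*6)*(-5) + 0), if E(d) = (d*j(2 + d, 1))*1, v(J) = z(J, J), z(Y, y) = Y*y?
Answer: 32993280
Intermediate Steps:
v(J) = J**2 (v(J) = J*J = J**2)
E(d) = d*(2 + d) (E(d) = (d*(2 + d))*1 = d*(2 + d))
v(-16)*E(-3*(-4*6)*(-5) + 0) = (-16)**2*((-3*(-4*6)*(-5) + 0)*(2 + (-3*(-4*6)*(-5) + 0))) = 256*((-(-72)*(-5) + 0)*(2 + (-(-72)*(-5) + 0))) = 256*((-3*120 + 0)*(2 + (-3*120 + 0))) = 256*((-360 + 0)*(2 + (-360 + 0))) = 256*(-360*(2 - 360)) = 256*(-360*(-358)) = 256*128880 = 32993280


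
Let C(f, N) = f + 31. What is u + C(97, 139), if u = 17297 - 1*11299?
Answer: 6126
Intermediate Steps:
C(f, N) = 31 + f
u = 5998 (u = 17297 - 11299 = 5998)
u + C(97, 139) = 5998 + (31 + 97) = 5998 + 128 = 6126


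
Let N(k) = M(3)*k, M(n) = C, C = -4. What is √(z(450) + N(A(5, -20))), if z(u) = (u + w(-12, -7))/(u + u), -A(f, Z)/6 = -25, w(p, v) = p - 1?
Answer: 17*I*√1867/30 ≈ 24.485*I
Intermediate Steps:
w(p, v) = -1 + p
A(f, Z) = 150 (A(f, Z) = -6*(-25) = 150)
M(n) = -4
N(k) = -4*k
z(u) = (-13 + u)/(2*u) (z(u) = (u + (-1 - 12))/(u + u) = (u - 13)/((2*u)) = (-13 + u)*(1/(2*u)) = (-13 + u)/(2*u))
√(z(450) + N(A(5, -20))) = √((½)*(-13 + 450)/450 - 4*150) = √((½)*(1/450)*437 - 600) = √(437/900 - 600) = √(-539563/900) = 17*I*√1867/30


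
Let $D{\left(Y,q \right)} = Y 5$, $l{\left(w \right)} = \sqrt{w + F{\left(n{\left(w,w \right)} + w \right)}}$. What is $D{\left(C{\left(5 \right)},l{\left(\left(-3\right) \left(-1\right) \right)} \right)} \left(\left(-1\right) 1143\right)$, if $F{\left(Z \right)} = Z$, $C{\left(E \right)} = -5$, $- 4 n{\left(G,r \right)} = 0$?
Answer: $28575$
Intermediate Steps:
$n{\left(G,r \right)} = 0$ ($n{\left(G,r \right)} = \left(- \frac{1}{4}\right) 0 = 0$)
$l{\left(w \right)} = \sqrt{2} \sqrt{w}$ ($l{\left(w \right)} = \sqrt{w + \left(0 + w\right)} = \sqrt{w + w} = \sqrt{2 w} = \sqrt{2} \sqrt{w}$)
$D{\left(Y,q \right)} = 5 Y$
$D{\left(C{\left(5 \right)},l{\left(\left(-3\right) \left(-1\right) \right)} \right)} \left(\left(-1\right) 1143\right) = 5 \left(-5\right) \left(\left(-1\right) 1143\right) = \left(-25\right) \left(-1143\right) = 28575$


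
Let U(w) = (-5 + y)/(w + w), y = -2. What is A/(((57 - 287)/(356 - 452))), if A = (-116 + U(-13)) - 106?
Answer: -27672/299 ≈ -92.548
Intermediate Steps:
U(w) = -7/(2*w) (U(w) = (-5 - 2)/(w + w) = -7*1/(2*w) = -7/(2*w))
A = -5765/26 (A = (-116 - 7/2/(-13)) - 106 = (-116 - 7/2*(-1/13)) - 106 = (-116 + 7/26) - 106 = -3009/26 - 106 = -5765/26 ≈ -221.73)
A/(((57 - 287)/(356 - 452))) = -5765*(356 - 452)/(57 - 287)/26 = -5765/(26*((-230/(-96)))) = -5765/(26*((-230*(-1/96)))) = -5765/(26*115/48) = -5765/26*48/115 = -27672/299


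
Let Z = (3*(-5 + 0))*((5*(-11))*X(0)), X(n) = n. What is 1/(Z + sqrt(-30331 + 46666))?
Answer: sqrt(15)/495 ≈ 0.0078242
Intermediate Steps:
Z = 0 (Z = (3*(-5 + 0))*((5*(-11))*0) = (3*(-5))*(-55*0) = -15*0 = 0)
1/(Z + sqrt(-30331 + 46666)) = 1/(0 + sqrt(-30331 + 46666)) = 1/(0 + sqrt(16335)) = 1/(0 + 33*sqrt(15)) = 1/(33*sqrt(15)) = sqrt(15)/495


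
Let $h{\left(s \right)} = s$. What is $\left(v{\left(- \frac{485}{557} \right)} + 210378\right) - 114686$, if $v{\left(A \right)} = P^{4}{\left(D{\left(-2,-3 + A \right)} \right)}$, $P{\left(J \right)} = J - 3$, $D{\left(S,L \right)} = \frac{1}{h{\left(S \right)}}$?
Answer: $\frac{1533473}{16} \approx 95842.0$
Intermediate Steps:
$D{\left(S,L \right)} = \frac{1}{S}$
$P{\left(J \right)} = -3 + J$ ($P{\left(J \right)} = J - 3 = -3 + J$)
$v{\left(A \right)} = \frac{2401}{16}$ ($v{\left(A \right)} = \left(-3 + \frac{1}{-2}\right)^{4} = \left(-3 - \frac{1}{2}\right)^{4} = \left(- \frac{7}{2}\right)^{4} = \frac{2401}{16}$)
$\left(v{\left(- \frac{485}{557} \right)} + 210378\right) - 114686 = \left(\frac{2401}{16} + 210378\right) - 114686 = \frac{3368449}{16} - 114686 = \frac{1533473}{16}$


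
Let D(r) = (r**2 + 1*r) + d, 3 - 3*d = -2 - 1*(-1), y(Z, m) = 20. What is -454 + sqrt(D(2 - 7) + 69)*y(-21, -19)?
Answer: -454 + 20*sqrt(813)/3 ≈ -263.91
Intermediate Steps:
d = 4/3 (d = 1 - (-2 - 1*(-1))/3 = 1 - (-2 + 1)/3 = 1 - 1/3*(-1) = 1 + 1/3 = 4/3 ≈ 1.3333)
D(r) = 4/3 + r + r**2 (D(r) = (r**2 + 1*r) + 4/3 = (r**2 + r) + 4/3 = (r + r**2) + 4/3 = 4/3 + r + r**2)
-454 + sqrt(D(2 - 7) + 69)*y(-21, -19) = -454 + sqrt((4/3 + (2 - 7) + (2 - 7)**2) + 69)*20 = -454 + sqrt((4/3 - 5 + (-5)**2) + 69)*20 = -454 + sqrt((4/3 - 5 + 25) + 69)*20 = -454 + sqrt(64/3 + 69)*20 = -454 + sqrt(271/3)*20 = -454 + (sqrt(813)/3)*20 = -454 + 20*sqrt(813)/3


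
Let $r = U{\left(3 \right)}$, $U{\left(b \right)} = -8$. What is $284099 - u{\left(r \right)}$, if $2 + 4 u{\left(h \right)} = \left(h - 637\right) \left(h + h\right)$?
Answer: $\frac{563039}{2} \approx 2.8152 \cdot 10^{5}$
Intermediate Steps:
$r = -8$
$u{\left(h \right)} = - \frac{1}{2} + \frac{h \left(-637 + h\right)}{2}$ ($u{\left(h \right)} = - \frac{1}{2} + \frac{\left(h - 637\right) \left(h + h\right)}{4} = - \frac{1}{2} + \frac{\left(-637 + h\right) 2 h}{4} = - \frac{1}{2} + \frac{2 h \left(-637 + h\right)}{4} = - \frac{1}{2} + \frac{h \left(-637 + h\right)}{2}$)
$284099 - u{\left(r \right)} = 284099 - \left(- \frac{1}{2} + \frac{\left(-8\right)^{2}}{2} - -2548\right) = 284099 - \left(- \frac{1}{2} + \frac{1}{2} \cdot 64 + 2548\right) = 284099 - \left(- \frac{1}{2} + 32 + 2548\right) = 284099 - \frac{5159}{2} = \frac{563039}{2}$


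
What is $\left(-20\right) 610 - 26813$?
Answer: $-39013$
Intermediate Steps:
$\left(-20\right) 610 - 26813 = -12200 - 26813 = -39013$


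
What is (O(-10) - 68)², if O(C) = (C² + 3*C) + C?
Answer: 64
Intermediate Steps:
O(C) = C² + 4*C
(O(-10) - 68)² = (-10*(4 - 10) - 68)² = (-10*(-6) - 68)² = (60 - 68)² = (-8)² = 64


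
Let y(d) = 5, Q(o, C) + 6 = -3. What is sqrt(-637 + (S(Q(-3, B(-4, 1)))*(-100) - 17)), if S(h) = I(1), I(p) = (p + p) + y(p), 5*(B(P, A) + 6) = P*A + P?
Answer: I*sqrt(1354) ≈ 36.797*I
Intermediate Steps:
B(P, A) = -6 + P/5 + A*P/5 (B(P, A) = -6 + (P*A + P)/5 = -6 + (A*P + P)/5 = -6 + (P + A*P)/5 = -6 + (P/5 + A*P/5) = -6 + P/5 + A*P/5)
Q(o, C) = -9 (Q(o, C) = -6 - 3 = -9)
I(p) = 5 + 2*p (I(p) = (p + p) + 5 = 2*p + 5 = 5 + 2*p)
S(h) = 7 (S(h) = 5 + 2*1 = 5 + 2 = 7)
sqrt(-637 + (S(Q(-3, B(-4, 1)))*(-100) - 17)) = sqrt(-637 + (7*(-100) - 17)) = sqrt(-637 + (-700 - 17)) = sqrt(-637 - 717) = sqrt(-1354) = I*sqrt(1354)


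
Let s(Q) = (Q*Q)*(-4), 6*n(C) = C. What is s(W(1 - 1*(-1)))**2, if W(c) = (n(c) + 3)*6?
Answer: 2560000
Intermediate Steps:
n(C) = C/6
W(c) = 18 + c (W(c) = (c/6 + 3)*6 = (3 + c/6)*6 = 18 + c)
s(Q) = -4*Q**2 (s(Q) = Q**2*(-4) = -4*Q**2)
s(W(1 - 1*(-1)))**2 = (-4*(18 + (1 - 1*(-1)))**2)**2 = (-4*(18 + (1 + 1))**2)**2 = (-4*(18 + 2)**2)**2 = (-4*20**2)**2 = (-4*400)**2 = (-1600)**2 = 2560000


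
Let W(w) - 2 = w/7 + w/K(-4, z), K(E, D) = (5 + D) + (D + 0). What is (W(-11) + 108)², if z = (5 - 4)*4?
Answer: 95844100/8281 ≈ 11574.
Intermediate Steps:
z = 4 (z = 1*4 = 4)
K(E, D) = 5 + 2*D (K(E, D) = (5 + D) + D = 5 + 2*D)
W(w) = 2 + 20*w/91 (W(w) = 2 + (w/7 + w/(5 + 2*4)) = 2 + (w*(⅐) + w/(5 + 8)) = 2 + (w/7 + w/13) = 2 + 20*w/91)
(W(-11) + 108)² = ((2 + (20/91)*(-11)) + 108)² = ((2 - 220/91) + 108)² = (-38/91 + 108)² = (9790/91)² = 95844100/8281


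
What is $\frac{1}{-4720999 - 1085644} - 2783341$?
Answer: $- \frac{16161867534264}{5806643} \approx -2.7833 \cdot 10^{6}$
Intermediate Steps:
$\frac{1}{-4720999 - 1085644} - 2783341 = \frac{1}{-5806643} - 2783341 = - \frac{1}{5806643} - 2783341 = - \frac{16161867534264}{5806643}$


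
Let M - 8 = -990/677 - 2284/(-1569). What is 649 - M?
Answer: 680885575/1062213 ≈ 641.01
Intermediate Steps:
M = 8490662/1062213 (M = 8 + (-990/677 - 2284/(-1569)) = 8 + (-990*1/677 - 2284*(-1/1569)) = 8 + (-990/677 + 2284/1569) = 8 - 7042/1062213 = 8490662/1062213 ≈ 7.9934)
649 - M = 649 - 1*8490662/1062213 = 649 - 8490662/1062213 = 680885575/1062213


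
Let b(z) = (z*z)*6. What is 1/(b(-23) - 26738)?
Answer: -1/23564 ≈ -4.2438e-5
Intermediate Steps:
b(z) = 6*z² (b(z) = z²*6 = 6*z²)
1/(b(-23) - 26738) = 1/(6*(-23)² - 26738) = 1/(6*529 - 26738) = 1/(3174 - 26738) = 1/(-23564) = -1/23564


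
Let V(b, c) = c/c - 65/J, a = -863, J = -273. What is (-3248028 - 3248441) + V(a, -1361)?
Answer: -136425823/21 ≈ -6.4965e+6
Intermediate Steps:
V(b, c) = 26/21 (V(b, c) = c/c - 65/(-273) = 1 - 65*(-1/273) = 1 + 5/21 = 26/21)
(-3248028 - 3248441) + V(a, -1361) = (-3248028 - 3248441) + 26/21 = -6496469 + 26/21 = -136425823/21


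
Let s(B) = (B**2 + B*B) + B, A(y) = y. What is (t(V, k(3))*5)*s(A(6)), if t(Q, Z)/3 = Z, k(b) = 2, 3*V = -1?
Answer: 2340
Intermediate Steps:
V = -1/3 (V = (1/3)*(-1) = -1/3 ≈ -0.33333)
t(Q, Z) = 3*Z
s(B) = B + 2*B**2 (s(B) = (B**2 + B**2) + B = 2*B**2 + B = B + 2*B**2)
(t(V, k(3))*5)*s(A(6)) = ((3*2)*5)*(6*(1 + 2*6)) = (6*5)*(6*(1 + 12)) = 30*(6*13) = 30*78 = 2340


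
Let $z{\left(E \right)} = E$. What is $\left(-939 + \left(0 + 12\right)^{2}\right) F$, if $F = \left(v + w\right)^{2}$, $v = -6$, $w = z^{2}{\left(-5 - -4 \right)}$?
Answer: $-19875$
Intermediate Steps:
$w = 1$ ($w = \left(-5 - -4\right)^{2} = \left(-5 + 4\right)^{2} = \left(-1\right)^{2} = 1$)
$F = 25$ ($F = \left(-6 + 1\right)^{2} = \left(-5\right)^{2} = 25$)
$\left(-939 + \left(0 + 12\right)^{2}\right) F = \left(-939 + \left(0 + 12\right)^{2}\right) 25 = \left(-939 + 12^{2}\right) 25 = \left(-939 + 144\right) 25 = \left(-795\right) 25 = -19875$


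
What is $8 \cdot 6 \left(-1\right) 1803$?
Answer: $-86544$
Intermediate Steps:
$8 \cdot 6 \left(-1\right) 1803 = 48 \left(-1\right) 1803 = \left(-48\right) 1803 = -86544$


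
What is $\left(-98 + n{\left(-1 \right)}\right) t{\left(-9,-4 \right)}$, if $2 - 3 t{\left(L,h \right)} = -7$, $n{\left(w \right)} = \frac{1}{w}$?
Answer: $-297$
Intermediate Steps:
$t{\left(L,h \right)} = 3$ ($t{\left(L,h \right)} = \frac{2}{3} - - \frac{7}{3} = \frac{2}{3} + \frac{7}{3} = 3$)
$\left(-98 + n{\left(-1 \right)}\right) t{\left(-9,-4 \right)} = \left(-98 + \frac{1}{-1}\right) 3 = \left(-98 - 1\right) 3 = \left(-99\right) 3 = -297$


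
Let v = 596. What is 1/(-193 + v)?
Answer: 1/403 ≈ 0.0024814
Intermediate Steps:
1/(-193 + v) = 1/(-193 + 596) = 1/403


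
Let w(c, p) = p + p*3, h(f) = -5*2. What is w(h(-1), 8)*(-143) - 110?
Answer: -4686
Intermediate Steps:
h(f) = -10
w(c, p) = 4*p (w(c, p) = p + 3*p = 4*p)
w(h(-1), 8)*(-143) - 110 = (4*8)*(-143) - 110 = 32*(-143) - 110 = -4576 - 110 = -4686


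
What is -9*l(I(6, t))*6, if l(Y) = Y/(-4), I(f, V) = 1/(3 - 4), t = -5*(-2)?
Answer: -27/2 ≈ -13.500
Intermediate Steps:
t = 10
I(f, V) = -1 (I(f, V) = 1/(-1) = -1)
l(Y) = -Y/4 (l(Y) = Y*(-¼) = -Y/4)
-9*l(I(6, t))*6 = -(-9)*(-1)/4*6 = -9*¼*6 = -9/4*6 = -27/2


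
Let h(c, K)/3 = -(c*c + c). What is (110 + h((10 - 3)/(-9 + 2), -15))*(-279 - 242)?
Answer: -57310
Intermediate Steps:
h(c, K) = -3*c - 3*c² (h(c, K) = 3*(-(c*c + c)) = 3*(-(c² + c)) = 3*(-(c + c²)) = 3*(-c - c²) = -3*c - 3*c²)
(110 + h((10 - 3)/(-9 + 2), -15))*(-279 - 242) = (110 - 3*(10 - 3)/(-9 + 2)*(1 + (10 - 3)/(-9 + 2)))*(-279 - 242) = (110 - 3*7/(-7)*(1 + 7/(-7)))*(-521) = (110 - 3*7*(-⅐)*(1 + 7*(-⅐)))*(-521) = (110 - 3*(-1)*(1 - 1))*(-521) = (110 - 3*(-1)*0)*(-521) = (110 + 0)*(-521) = 110*(-521) = -57310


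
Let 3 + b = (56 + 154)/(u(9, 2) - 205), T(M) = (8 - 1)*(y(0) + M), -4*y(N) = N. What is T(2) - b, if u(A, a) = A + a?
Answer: 1754/97 ≈ 18.082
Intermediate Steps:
y(N) = -N/4
T(M) = 7*M (T(M) = (8 - 1)*(-¼*0 + M) = 7*(0 + M) = 7*M)
b = -396/97 (b = -3 + (56 + 154)/((9 + 2) - 205) = -3 + 210/(11 - 205) = -3 + 210/(-194) = -3 + 210*(-1/194) = -3 - 105/97 = -396/97 ≈ -4.0825)
T(2) - b = 7*2 - 1*(-396/97) = 14 + 396/97 = 1754/97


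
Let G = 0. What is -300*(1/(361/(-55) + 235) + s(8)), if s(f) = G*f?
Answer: -1375/1047 ≈ -1.3133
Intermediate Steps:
s(f) = 0 (s(f) = 0*f = 0)
-300*(1/(361/(-55) + 235) + s(8)) = -300*(1/(361/(-55) + 235) + 0) = -300*(1/(361*(-1/55) + 235) + 0) = -300*(1/(-361/55 + 235) + 0) = -300*(1/(12564/55) + 0) = -300*(55/12564 + 0) = -300*55/12564 = -1375/1047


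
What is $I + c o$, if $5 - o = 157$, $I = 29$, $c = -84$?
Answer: $12797$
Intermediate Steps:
$o = -152$ ($o = 5 - 157 = -152$)
$I + c o = 29 - -12768 = 29 + 12768 = 12797$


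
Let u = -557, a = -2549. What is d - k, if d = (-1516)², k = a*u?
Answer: 878463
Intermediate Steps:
k = 1419793 (k = -2549*(-557) = 1419793)
d = 2298256
d - k = 2298256 - 1*1419793 = 2298256 - 1419793 = 878463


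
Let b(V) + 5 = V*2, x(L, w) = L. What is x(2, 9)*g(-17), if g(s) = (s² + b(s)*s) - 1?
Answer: 1902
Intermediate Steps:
b(V) = -5 + 2*V (b(V) = -5 + V*2 = -5 + 2*V)
g(s) = -1 + s² + s*(-5 + 2*s) (g(s) = (s² + (-5 + 2*s)*s) - 1 = (s² + s*(-5 + 2*s)) - 1 = -1 + s² + s*(-5 + 2*s))
x(2, 9)*g(-17) = 2*(-1 - 5*(-17) + 3*(-17)²) = 2*(-1 + 85 + 3*289) = 2*(-1 + 85 + 867) = 2*951 = 1902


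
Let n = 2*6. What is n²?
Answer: 144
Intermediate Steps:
n = 12
n² = 12² = 144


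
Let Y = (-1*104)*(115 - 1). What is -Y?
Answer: 11856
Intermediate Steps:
Y = -11856 (Y = -104*114 = -11856)
-Y = -1*(-11856) = 11856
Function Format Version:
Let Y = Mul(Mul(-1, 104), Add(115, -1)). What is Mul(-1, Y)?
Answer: 11856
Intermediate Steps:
Y = -11856 (Y = Mul(-104, 114) = -11856)
Mul(-1, Y) = Mul(-1, -11856) = 11856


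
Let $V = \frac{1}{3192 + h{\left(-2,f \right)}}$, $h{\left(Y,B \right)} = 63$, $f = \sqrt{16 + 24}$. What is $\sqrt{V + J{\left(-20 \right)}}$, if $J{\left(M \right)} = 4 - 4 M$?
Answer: $\frac{\sqrt{889985355}}{3255} \approx 9.1652$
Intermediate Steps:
$f = 2 \sqrt{10}$ ($f = \sqrt{40} = 2 \sqrt{10} \approx 6.3246$)
$V = \frac{1}{3255}$ ($V = \frac{1}{3192 + 63} = \frac{1}{3255} \approx 0.00030722$)
$\sqrt{V + J{\left(-20 \right)}} = \sqrt{\frac{1}{3255} + \left(4 - -80\right)} = \sqrt{\frac{1}{3255} + \left(4 + 80\right)} = \sqrt{\frac{1}{3255} + 84} = \sqrt{\frac{273421}{3255}} = \frac{\sqrt{889985355}}{3255}$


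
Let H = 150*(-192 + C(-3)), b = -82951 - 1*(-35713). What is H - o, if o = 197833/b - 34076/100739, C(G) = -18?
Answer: -149877790602325/4758708882 ≈ -31495.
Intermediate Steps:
b = -47238 (b = -82951 + 35713 = -47238)
o = -21539180675/4758708882 (o = 197833/(-47238) - 34076/100739 = 197833*(-1/47238) - 34076*1/100739 = -197833/47238 - 34076/100739 = -21539180675/4758708882 ≈ -4.5263)
H = -31500 (H = 150*(-192 - 18) = 150*(-210) = -31500)
H - o = -31500 - 1*(-21539180675/4758708882) = -31500 + 21539180675/4758708882 = -149877790602325/4758708882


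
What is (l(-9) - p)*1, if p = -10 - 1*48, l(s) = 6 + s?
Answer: 55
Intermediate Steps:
p = -58 (p = -10 - 48 = -58)
(l(-9) - p)*1 = ((6 - 9) - 1*(-58))*1 = (-3 + 58)*1 = 55*1 = 55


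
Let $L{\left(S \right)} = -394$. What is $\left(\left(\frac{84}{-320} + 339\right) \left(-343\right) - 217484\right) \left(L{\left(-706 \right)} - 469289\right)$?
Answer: $\frac{12537566294391}{80} \approx 1.5672 \cdot 10^{11}$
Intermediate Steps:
$\left(\left(\frac{84}{-320} + 339\right) \left(-343\right) - 217484\right) \left(L{\left(-706 \right)} - 469289\right) = \left(\left(\frac{84}{-320} + 339\right) \left(-343\right) - 217484\right) \left(-394 - 469289\right) = \left(\left(84 \left(- \frac{1}{320}\right) + 339\right) \left(-343\right) - 217484\right) \left(-469683\right) = \left(\left(- \frac{21}{80} + 339\right) \left(-343\right) - 217484\right) \left(-469683\right) = \left(\frac{27099}{80} \left(-343\right) - 217484\right) \left(-469683\right) = \left(- \frac{9294957}{80} - 217484\right) \left(-469683\right) = \left(- \frac{26693677}{80}\right) \left(-469683\right) = \frac{12537566294391}{80}$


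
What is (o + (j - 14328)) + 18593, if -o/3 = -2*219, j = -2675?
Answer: 2904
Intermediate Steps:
o = 1314 (o = -(-6)*219 = -3*(-438) = 1314)
(o + (j - 14328)) + 18593 = (1314 + (-2675 - 14328)) + 18593 = (1314 - 17003) + 18593 = -15689 + 18593 = 2904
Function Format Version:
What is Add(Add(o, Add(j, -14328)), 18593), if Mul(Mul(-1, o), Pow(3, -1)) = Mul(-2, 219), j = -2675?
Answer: 2904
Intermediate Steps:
o = 1314 (o = Mul(-3, Mul(-2, 219)) = Mul(-3, -438) = 1314)
Add(Add(o, Add(j, -14328)), 18593) = Add(Add(1314, Add(-2675, -14328)), 18593) = Add(Add(1314, -17003), 18593) = Add(-15689, 18593) = 2904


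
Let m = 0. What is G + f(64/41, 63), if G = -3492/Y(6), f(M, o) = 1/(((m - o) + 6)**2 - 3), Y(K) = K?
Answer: -1889171/3246 ≈ -582.00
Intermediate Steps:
f(M, o) = 1/(-3 + (6 - o)**2) (f(M, o) = 1/(((0 - o) + 6)**2 - 3) = 1/((-o + 6)**2 - 3) = 1/((6 - o)**2 - 3) = 1/(-3 + (6 - o)**2))
G = -582 (G = -3492/6 = -3492*1/6 = -582)
G + f(64/41, 63) = -582 + 1/(-3 + (6 - 1*63)**2) = -582 + 1/(-3 + (6 - 63)**2) = -582 + 1/(-3 + (-57)**2) = -582 + 1/(-3 + 3249) = -582 + 1/3246 = -1889171/3246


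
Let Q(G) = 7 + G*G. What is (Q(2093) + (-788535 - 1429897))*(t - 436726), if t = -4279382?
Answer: -10197281904192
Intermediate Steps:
Q(G) = 7 + G**2
(Q(2093) + (-788535 - 1429897))*(t - 436726) = ((7 + 2093**2) + (-788535 - 1429897))*(-4279382 - 436726) = ((7 + 4380649) - 2218432)*(-4716108) = (4380656 - 2218432)*(-4716108) = 2162224*(-4716108) = -10197281904192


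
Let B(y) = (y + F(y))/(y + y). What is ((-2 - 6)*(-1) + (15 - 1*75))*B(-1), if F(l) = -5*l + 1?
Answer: 130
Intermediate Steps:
F(l) = 1 - 5*l
B(y) = (1 - 4*y)/(2*y) (B(y) = (y + (1 - 5*y))/(y + y) = (1 - 4*y)/((2*y)) = (1 - 4*y)*(1/(2*y)) = (1 - 4*y)/(2*y))
((-2 - 6)*(-1) + (15 - 1*75))*B(-1) = ((-2 - 6)*(-1) + (15 - 1*75))*(-2 + (½)/(-1)) = (-8*(-1) + (15 - 75))*(-2 + (½)*(-1)) = (8 - 60)*(-2 - ½) = -52*(-5/2) = 130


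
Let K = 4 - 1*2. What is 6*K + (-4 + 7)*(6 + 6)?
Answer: 48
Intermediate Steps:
K = 2 (K = 4 - 2 = 2)
6*K + (-4 + 7)*(6 + 6) = 6*2 + (-4 + 7)*(6 + 6) = 12 + 3*12 = 12 + 36 = 48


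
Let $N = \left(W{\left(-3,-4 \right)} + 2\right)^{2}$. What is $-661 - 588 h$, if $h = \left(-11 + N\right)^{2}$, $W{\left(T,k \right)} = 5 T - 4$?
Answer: $-45443653$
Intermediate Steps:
$W{\left(T,k \right)} = -4 + 5 T$
$N = 289$ ($N = \left(\left(-4 + 5 \left(-3\right)\right) + 2\right)^{2} = \left(\left(-4 - 15\right) + 2\right)^{2} = \left(-19 + 2\right)^{2} = \left(-17\right)^{2} = 289$)
$h = 77284$ ($h = \left(-11 + 289\right)^{2} = 278^{2} = 77284$)
$-661 - 588 h = -661 - 45442992 = -45443653$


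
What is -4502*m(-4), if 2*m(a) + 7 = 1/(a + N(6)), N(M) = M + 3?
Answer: 76534/5 ≈ 15307.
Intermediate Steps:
N(M) = 3 + M
m(a) = -7/2 + 1/(2*(9 + a)) (m(a) = -7/2 + 1/(2*(a + (3 + 6))) = -7/2 + 1/(2*(a + 9)) = -7/2 + 1/(2*(9 + a)))
-4502*m(-4) = -2251*(-62 - 7*(-4))/(9 - 4) = -2251*(-62 + 28)/5 = -2251*(-34)/5 = -4502*(-17/5) = 76534/5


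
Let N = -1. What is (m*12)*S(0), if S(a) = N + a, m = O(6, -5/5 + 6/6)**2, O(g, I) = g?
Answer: -432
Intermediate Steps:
m = 36 (m = 6**2 = 36)
S(a) = -1 + a
(m*12)*S(0) = (36*12)*(-1 + 0) = 432*(-1) = -432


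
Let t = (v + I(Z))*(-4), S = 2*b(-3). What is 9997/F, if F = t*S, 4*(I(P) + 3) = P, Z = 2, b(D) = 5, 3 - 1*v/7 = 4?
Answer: 9997/380 ≈ 26.308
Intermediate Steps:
v = -7 (v = 21 - 7*4 = 21 - 28 = -7)
I(P) = -3 + P/4
S = 10 (S = 2*5 = 10)
t = 38 (t = (-7 + (-3 + (1/4)*2))*(-4) = (-7 + (-3 + 1/2))*(-4) = (-7 - 5/2)*(-4) = -19/2*(-4) = 38)
F = 380 (F = 38*10 = 380)
9997/F = 9997/380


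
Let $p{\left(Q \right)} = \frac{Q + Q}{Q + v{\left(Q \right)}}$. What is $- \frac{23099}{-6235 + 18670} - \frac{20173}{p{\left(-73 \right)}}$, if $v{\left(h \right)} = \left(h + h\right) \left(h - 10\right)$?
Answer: $\frac{41390410877}{24870} \approx 1.6643 \cdot 10^{6}$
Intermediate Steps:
$v{\left(h \right)} = 2 h \left(-10 + h\right)$
$p{\left(Q \right)} = \frac{2 Q}{Q + 2 Q \left(-10 + Q\right)}$ ($p{\left(Q \right)} = \frac{Q + Q}{Q + 2 Q \left(-10 + Q\right)} = \frac{2 Q}{Q + 2 Q \left(-10 + Q\right)}$)
$- \frac{23099}{-6235 + 18670} - \frac{20173}{p{\left(-73 \right)}} = - \frac{23099}{-6235 + 18670} - \frac{20173}{2 \frac{1}{-19 + 2 \left(-73\right)}} = - \frac{23099}{12435} - \frac{20173}{2 \frac{1}{-19 - 146}} = \left(-23099\right) \frac{1}{12435} - \frac{20173}{2 \frac{1}{-165}} = - \frac{23099}{12435} - \frac{20173}{2 \left(- \frac{1}{165}\right)} = - \frac{23099}{12435} - \frac{20173}{- \frac{2}{165}} = - \frac{23099}{12435} - - \frac{3328545}{2} = - \frac{23099}{12435} + \frac{3328545}{2} = \frac{41390410877}{24870}$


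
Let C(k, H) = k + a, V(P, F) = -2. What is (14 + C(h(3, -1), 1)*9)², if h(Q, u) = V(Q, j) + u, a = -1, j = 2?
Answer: 484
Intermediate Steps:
h(Q, u) = -2 + u
C(k, H) = -1 + k (C(k, H) = k - 1 = -1 + k)
(14 + C(h(3, -1), 1)*9)² = (14 + (-1 + (-2 - 1))*9)² = (14 + (-1 - 3)*9)² = (14 - 4*9)² = (14 - 36)² = (-22)² = 484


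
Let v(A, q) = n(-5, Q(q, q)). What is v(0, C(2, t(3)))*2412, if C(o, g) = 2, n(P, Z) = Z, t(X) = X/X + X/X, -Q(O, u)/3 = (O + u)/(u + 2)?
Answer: -7236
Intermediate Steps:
Q(O, u) = -3*(O + u)/(2 + u) (Q(O, u) = -3*(O + u)/(u + 2) = -3*(O + u)/(2 + u))
t(X) = 2 (t(X) = 1 + 1 = 2)
v(A, q) = -6*q/(2 + q) (v(A, q) = 3*(-q - q)/(2 + q) = 3*(-2*q)/(2 + q) = -6*q/(2 + q))
v(0, C(2, t(3)))*2412 = -6*2/(2 + 2)*2412 = -6*2/4*2412 = -6*2*1/4*2412 = -3*2412 = -7236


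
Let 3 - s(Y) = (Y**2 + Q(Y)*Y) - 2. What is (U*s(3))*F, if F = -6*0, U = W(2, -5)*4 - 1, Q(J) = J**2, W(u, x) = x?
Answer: 0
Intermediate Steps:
U = -21 (U = -5*4 - 1 = -20 - 1 = -21)
F = 0
s(Y) = 5 - Y**2 - Y**3 (s(Y) = 3 - ((Y**2 + Y**2*Y) - 2) = 3 - ((Y**2 + Y**3) - 2) = 3 - (-2 + Y**2 + Y**3) = 3 + (2 - Y**2 - Y**3) = 5 - Y**2 - Y**3)
(U*s(3))*F = -21*(5 - 1*3**2 - 1*3**3)*0 = -21*(5 - 1*9 - 1*27)*0 = -21*(5 - 9 - 27)*0 = -21*(-31)*0 = 651*0 = 0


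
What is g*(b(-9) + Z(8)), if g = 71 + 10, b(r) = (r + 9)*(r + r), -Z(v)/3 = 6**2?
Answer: -8748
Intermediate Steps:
Z(v) = -108 (Z(v) = -3*6**2 = -3*36 = -108)
b(r) = 2*r*(9 + r) (b(r) = (9 + r)*(2*r) = 2*r*(9 + r))
g = 81
g*(b(-9) + Z(8)) = 81*(2*(-9)*(9 - 9) - 108) = 81*(2*(-9)*0 - 108) = 81*(0 - 108) = 81*(-108) = -8748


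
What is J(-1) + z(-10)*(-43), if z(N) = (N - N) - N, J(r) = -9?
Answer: -439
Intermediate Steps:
z(N) = -N (z(N) = 0 - N = -N)
J(-1) + z(-10)*(-43) = -9 - 1*(-10)*(-43) = -9 + 10*(-43) = -9 - 430 = -439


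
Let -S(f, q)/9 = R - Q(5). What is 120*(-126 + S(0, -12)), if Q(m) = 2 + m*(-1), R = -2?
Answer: -16200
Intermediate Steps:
Q(m) = 2 - m
S(f, q) = -9 (S(f, q) = -9*(-2 - (2 - 1*5)) = -9*(-2 - (2 - 5)) = -9*(-2 - 1*(-3)) = -9*(-2 + 3) = -9*1 = -9)
120*(-126 + S(0, -12)) = 120*(-126 - 9) = 120*(-135) = -16200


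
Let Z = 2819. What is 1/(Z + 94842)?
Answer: 1/97661 ≈ 1.0239e-5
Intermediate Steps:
1/(Z + 94842) = 1/(2819 + 94842) = 1/97661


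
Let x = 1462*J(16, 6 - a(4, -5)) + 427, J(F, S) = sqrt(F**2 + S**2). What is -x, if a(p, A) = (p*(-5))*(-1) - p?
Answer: -427 - 2924*sqrt(89) ≈ -28012.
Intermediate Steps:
a(p, A) = 4*p (a(p, A) = -5*p*(-1) - p = 5*p - p = 4*p)
x = 427 + 2924*sqrt(89) (x = 1462*sqrt(16**2 + (6 - 4*4)**2) + 427 = 1462*sqrt(256 + (6 - 1*16)**2) + 427 = 1462*sqrt(256 + (6 - 16)**2) + 427 = 1462*sqrt(256 + (-10)**2) + 427 = 1462*sqrt(256 + 100) + 427 = 1462*sqrt(356) + 427 = 1462*(2*sqrt(89)) + 427 = 2924*sqrt(89) + 427 = 427 + 2924*sqrt(89) ≈ 28012.)
-x = -(427 + 2924*sqrt(89)) = -427 - 2924*sqrt(89)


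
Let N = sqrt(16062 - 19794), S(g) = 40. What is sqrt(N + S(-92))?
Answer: sqrt(40 + 2*I*sqrt(933)) ≈ 7.5173 + 4.0633*I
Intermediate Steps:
N = 2*I*sqrt(933) (N = sqrt(-3732) = 2*I*sqrt(933) ≈ 61.09*I)
sqrt(N + S(-92)) = sqrt(2*I*sqrt(933) + 40) = sqrt(40 + 2*I*sqrt(933))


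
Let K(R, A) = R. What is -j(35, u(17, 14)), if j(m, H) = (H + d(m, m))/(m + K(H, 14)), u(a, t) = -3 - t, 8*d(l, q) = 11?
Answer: 125/144 ≈ 0.86806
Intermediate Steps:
d(l, q) = 11/8 (d(l, q) = (1/8)*11 = 11/8)
j(m, H) = (11/8 + H)/(H + m) (j(m, H) = (H + 11/8)/(m + H) = (11/8 + H)/(H + m))
-j(35, u(17, 14)) = -(11/8 + (-3 - 1*14))/((-3 - 1*14) + 35) = -(11/8 + (-3 - 14))/((-3 - 14) + 35) = -(11/8 - 17)/(-17 + 35) = -(-125)/(18*8) = -1*(-125/144) = 125/144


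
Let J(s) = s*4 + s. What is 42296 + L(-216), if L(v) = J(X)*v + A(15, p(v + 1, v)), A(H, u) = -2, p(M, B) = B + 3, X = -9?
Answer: 52014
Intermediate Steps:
p(M, B) = 3 + B
J(s) = 5*s (J(s) = 4*s + s = 5*s)
L(v) = -2 - 45*v (L(v) = (5*(-9))*v - 2 = -45*v - 2 = -2 - 45*v)
42296 + L(-216) = 42296 + (-2 - 45*(-216)) = 42296 + (-2 + 9720) = 42296 + 9718 = 52014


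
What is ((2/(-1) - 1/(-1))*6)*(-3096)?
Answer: 18576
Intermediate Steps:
((2/(-1) - 1/(-1))*6)*(-3096) = ((2*(-1) - 1*(-1))*6)*(-3096) = ((-2 + 1)*6)*(-3096) = -1*6*(-3096) = -6*(-3096) = 18576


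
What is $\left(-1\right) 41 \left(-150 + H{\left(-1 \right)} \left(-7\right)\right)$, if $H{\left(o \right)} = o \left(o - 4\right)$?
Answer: $7585$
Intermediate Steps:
$H{\left(o \right)} = o \left(-4 + o\right)$
$\left(-1\right) 41 \left(-150 + H{\left(-1 \right)} \left(-7\right)\right) = \left(-1\right) 41 \left(-150 + - (-4 - 1) \left(-7\right)\right) = - 41 \left(-150 + \left(-1\right) \left(-5\right) \left(-7\right)\right) = - 41 \left(-150 + 5 \left(-7\right)\right) = - 41 \left(-150 - 35\right) = \left(-41\right) \left(-185\right) = 7585$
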